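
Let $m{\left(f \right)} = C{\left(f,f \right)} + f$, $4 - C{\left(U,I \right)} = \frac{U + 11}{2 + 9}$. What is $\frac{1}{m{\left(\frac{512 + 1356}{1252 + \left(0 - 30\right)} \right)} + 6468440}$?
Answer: $\frac{6721}{43474414743} \approx 1.546 \cdot 10^{-7}$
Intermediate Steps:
$C{\left(U,I \right)} = 3 - \frac{U}{11}$ ($C{\left(U,I \right)} = 4 - \frac{U + 11}{2 + 9} = 4 - \frac{11 + U}{11} = 4 - \left(11 + U\right) \frac{1}{11} = 4 - \left(1 + \frac{U}{11}\right) = 3 - \frac{U}{11}$)
$m{\left(f \right)} = 3 + \frac{10 f}{11}$ ($m{\left(f \right)} = \left(3 - \frac{f}{11}\right) + f = 3 + \frac{10 f}{11}$)
$\frac{1}{m{\left(\frac{512 + 1356}{1252 + \left(0 - 30\right)} \right)} + 6468440} = \frac{1}{\left(3 + \frac{10 \frac{512 + 1356}{1252 + \left(0 - 30\right)}}{11}\right) + 6468440} = \frac{1}{\left(3 + \frac{10 \frac{1868}{1252 + \left(0 - 30\right)}}{11}\right) + 6468440} = \frac{1}{\left(3 + \frac{10 \frac{1868}{1252 - 30}}{11}\right) + 6468440} = \frac{1}{\left(3 + \frac{10 \cdot \frac{1868}{1222}}{11}\right) + 6468440} = \frac{1}{\left(3 + \frac{10 \cdot 1868 \cdot \frac{1}{1222}}{11}\right) + 6468440} = \frac{1}{\left(3 + \frac{10}{11} \cdot \frac{934}{611}\right) + 6468440} = \frac{1}{\left(3 + \frac{9340}{6721}\right) + 6468440} = \frac{1}{\frac{29503}{6721} + 6468440} = \frac{1}{\frac{43474414743}{6721}} = \frac{6721}{43474414743}$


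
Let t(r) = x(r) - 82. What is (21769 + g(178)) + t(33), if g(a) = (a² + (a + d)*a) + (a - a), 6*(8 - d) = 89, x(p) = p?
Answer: 251615/3 ≈ 83872.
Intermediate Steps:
d = -41/6 (d = 8 - ⅙*89 = 8 - 89/6 = -41/6 ≈ -6.8333)
t(r) = -82 + r (t(r) = r - 82 = -82 + r)
g(a) = a² + a*(-41/6 + a) (g(a) = (a² + (a - 41/6)*a) + (a - a) = (a² + (-41/6 + a)*a) + 0 = (a² + a*(-41/6 + a)) + 0 = a² + a*(-41/6 + a))
(21769 + g(178)) + t(33) = (21769 + (⅙)*178*(-41 + 12*178)) + (-82 + 33) = (21769 + (⅙)*178*(-41 + 2136)) - 49 = (21769 + (⅙)*178*2095) - 49 = (21769 + 186455/3) - 49 = 251762/3 - 49 = 251615/3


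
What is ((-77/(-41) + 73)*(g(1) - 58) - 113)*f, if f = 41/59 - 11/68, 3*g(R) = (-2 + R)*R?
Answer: -392969237/164492 ≈ -2389.0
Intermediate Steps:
g(R) = R*(-2 + R)/3 (g(R) = ((-2 + R)*R)/3 = (R*(-2 + R))/3 = R*(-2 + R)/3)
f = 2139/4012 (f = 41*(1/59) - 11*1/68 = 41/59 - 11/68 = 2139/4012 ≈ 0.53315)
((-77/(-41) + 73)*(g(1) - 58) - 113)*f = ((-77/(-41) + 73)*((⅓)*1*(-2 + 1) - 58) - 113)*(2139/4012) = ((-77*(-1/41) + 73)*((⅓)*1*(-1) - 58) - 113)*(2139/4012) = ((77/41 + 73)*(-⅓ - 58) - 113)*(2139/4012) = ((3070/41)*(-175/3) - 113)*(2139/4012) = (-537250/123 - 113)*(2139/4012) = -551149/123*2139/4012 = -392969237/164492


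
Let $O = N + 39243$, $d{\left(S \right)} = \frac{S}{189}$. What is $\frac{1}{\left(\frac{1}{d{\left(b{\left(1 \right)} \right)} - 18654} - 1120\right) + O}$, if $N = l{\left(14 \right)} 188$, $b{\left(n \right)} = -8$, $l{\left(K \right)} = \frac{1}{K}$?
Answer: $\frac{24679298}{941180284047} \approx 2.6222 \cdot 10^{-5}$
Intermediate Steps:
$d{\left(S \right)} = \frac{S}{189}$ ($d{\left(S \right)} = S \frac{1}{189} = \frac{S}{189}$)
$N = \frac{94}{7}$ ($N = \frac{1}{14} \cdot 188 = \frac{94}{7} \approx 13.429$)
$O = \frac{274795}{7}$ ($O = \frac{94}{7} + 39243 = \frac{274795}{7} \approx 39256.0$)
$\frac{1}{\left(\frac{1}{d{\left(b{\left(1 \right)} \right)} - 18654} - 1120\right) + O} = \frac{1}{\left(\frac{1}{\frac{1}{189} \left(-8\right) - 18654} - 1120\right) + \frac{274795}{7}} = \frac{1}{\left(\frac{1}{- \frac{8}{189} - 18654} - 1120\right) + \frac{274795}{7}} = \frac{1}{\left(\frac{1}{- \frac{3525614}{189}} - 1120\right) + \frac{274795}{7}} = \frac{1}{\left(- \frac{189}{3525614} - 1120\right) + \frac{274795}{7}} = \frac{1}{- \frac{3948687869}{3525614} + \frac{274795}{7}} = \frac{1}{\frac{941180284047}{24679298}} = \frac{24679298}{941180284047}$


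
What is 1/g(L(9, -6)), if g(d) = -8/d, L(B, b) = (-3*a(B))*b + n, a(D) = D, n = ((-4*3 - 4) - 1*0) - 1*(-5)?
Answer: -151/8 ≈ -18.875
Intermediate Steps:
n = -11 (n = ((-12 - 4) + 0) + 5 = (-16 + 0) + 5 = -16 + 5 = -11)
L(B, b) = -11 - 3*B*b (L(B, b) = (-3*B)*b - 11 = -3*B*b - 11 = -11 - 3*B*b)
1/g(L(9, -6)) = 1/(-8/(-11 - 3*9*(-6))) = 1/(-8/(-11 + 162)) = 1/(-8/151) = -151/8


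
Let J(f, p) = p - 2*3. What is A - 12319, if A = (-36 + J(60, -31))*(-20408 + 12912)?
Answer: 534889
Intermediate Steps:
J(f, p) = -6 + p (J(f, p) = p - 6 = -6 + p)
A = 547208 (A = (-36 + (-6 - 31))*(-20408 + 12912) = (-36 - 37)*(-7496) = -73*(-7496) = 547208)
A - 12319 = 547208 - 12319 = 534889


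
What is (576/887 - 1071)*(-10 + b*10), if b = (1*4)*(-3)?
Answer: 123422130/887 ≈ 1.3915e+5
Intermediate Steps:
b = -12 (b = 4*(-3) = -12)
(576/887 - 1071)*(-10 + b*10) = (576/887 - 1071)*(-10 - 12*10) = (576*(1/887) - 1071)*(-10 - 120) = (576/887 - 1071)*(-130) = -949401/887*(-130) = 123422130/887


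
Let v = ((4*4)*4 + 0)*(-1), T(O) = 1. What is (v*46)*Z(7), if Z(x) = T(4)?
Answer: -2944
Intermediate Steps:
v = -64 (v = (16*4 + 0)*(-1) = (64 + 0)*(-1) = 64*(-1) = -64)
Z(x) = 1
(v*46)*Z(7) = -64*46*1 = -2944*1 = -2944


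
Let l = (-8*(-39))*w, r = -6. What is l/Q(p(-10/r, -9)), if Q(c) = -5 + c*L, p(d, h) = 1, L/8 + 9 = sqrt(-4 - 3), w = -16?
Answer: 54912/911 + 39936*I*sqrt(7)/6377 ≈ 60.277 + 16.569*I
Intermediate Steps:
L = -72 + 8*I*sqrt(7) (L = -72 + 8*sqrt(-4 - 3) = -72 + 8*sqrt(-7) = -72 + 8*(I*sqrt(7)) = -72 + 8*I*sqrt(7) ≈ -72.0 + 21.166*I)
Q(c) = -5 + c*(-72 + 8*I*sqrt(7))
l = -4992 (l = -8*(-39)*(-16) = 312*(-16) = -4992)
l/Q(p(-10/r, -9)) = -4992/(-5 - 8*1*(9 - I*sqrt(7))) = -4992/(-5 + (-72 + 8*I*sqrt(7))) = -4992/(-77 + 8*I*sqrt(7))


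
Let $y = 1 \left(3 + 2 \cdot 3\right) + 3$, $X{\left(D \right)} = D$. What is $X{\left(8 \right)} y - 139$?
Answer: $-43$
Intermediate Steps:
$y = 12$ ($y = 1 \left(3 + 6\right) + 3 = 1 \cdot 9 + 3 = 9 + 3 = 12$)
$X{\left(8 \right)} y - 139 = 8 \cdot 12 - 139 = 96 - 139 = -43$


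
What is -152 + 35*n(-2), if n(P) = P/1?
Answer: -222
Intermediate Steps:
n(P) = P (n(P) = P*1 = P)
-152 + 35*n(-2) = -152 + 35*(-2) = -152 - 70 = -222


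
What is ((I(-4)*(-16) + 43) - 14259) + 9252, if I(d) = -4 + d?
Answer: -4836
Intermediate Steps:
((I(-4)*(-16) + 43) - 14259) + 9252 = (((-4 - 4)*(-16) + 43) - 14259) + 9252 = ((-8*(-16) + 43) - 14259) + 9252 = ((128 + 43) - 14259) + 9252 = (171 - 14259) + 9252 = -14088 + 9252 = -4836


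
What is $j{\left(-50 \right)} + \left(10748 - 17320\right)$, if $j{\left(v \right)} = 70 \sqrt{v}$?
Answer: $-6572 + 350 i \sqrt{2} \approx -6572.0 + 494.97 i$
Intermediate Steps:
$j{\left(-50 \right)} + \left(10748 - 17320\right) = 70 \sqrt{-50} + \left(10748 - 17320\right) = 70 \cdot 5 i \sqrt{2} - 6572 = 350 i \sqrt{2} - 6572 = -6572 + 350 i \sqrt{2}$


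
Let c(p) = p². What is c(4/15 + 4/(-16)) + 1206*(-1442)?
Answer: -6260587199/3600 ≈ -1.7391e+6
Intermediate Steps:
c(4/15 + 4/(-16)) + 1206*(-1442) = (4/15 + 4/(-16))² + 1206*(-1442) = (4*(1/15) + 4*(-1/16))² - 1739052 = (4/15 - ¼)² - 1739052 = (1/60)² - 1739052 = 1/3600 - 1739052 = -6260587199/3600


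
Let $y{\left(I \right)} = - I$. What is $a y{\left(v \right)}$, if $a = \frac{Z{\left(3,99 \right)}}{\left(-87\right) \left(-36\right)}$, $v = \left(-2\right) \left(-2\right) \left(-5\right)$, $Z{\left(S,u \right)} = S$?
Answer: $\frac{5}{261} \approx 0.019157$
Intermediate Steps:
$v = -20$ ($v = 4 \left(-5\right) = -20$)
$a = \frac{1}{1044}$ ($a = \frac{3}{\left(-87\right) \left(-36\right)} = \frac{3}{3132} = 3 \cdot \frac{1}{3132} = \frac{1}{1044} \approx 0.00095785$)
$a y{\left(v \right)} = \frac{\left(-1\right) \left(-20\right)}{1044} = \frac{1}{1044} \cdot 20 = \frac{5}{261}$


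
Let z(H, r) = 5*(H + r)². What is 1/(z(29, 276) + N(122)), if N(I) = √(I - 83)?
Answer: 465125/216341265586 - √39/216341265586 ≈ 2.1499e-6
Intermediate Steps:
N(I) = √(-83 + I)
1/(z(29, 276) + N(122)) = 1/(5*(29 + 276)² + √(-83 + 122)) = 1/(5*305² + √39) = 1/(5*93025 + √39) = 1/(465125 + √39)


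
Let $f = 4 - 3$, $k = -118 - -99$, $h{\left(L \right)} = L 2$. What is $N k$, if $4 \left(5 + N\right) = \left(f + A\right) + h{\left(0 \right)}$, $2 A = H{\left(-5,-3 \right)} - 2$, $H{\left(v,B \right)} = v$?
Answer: $\frac{855}{8} \approx 106.88$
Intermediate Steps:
$h{\left(L \right)} = 2 L$
$k = -19$ ($k = -118 + 99 = -19$)
$A = - \frac{7}{2}$ ($A = \frac{-5 - 2}{2} = \frac{1}{2} \left(-7\right) = - \frac{7}{2} \approx -3.5$)
$f = 1$
$N = - \frac{45}{8}$ ($N = -5 + \frac{\left(1 - \frac{7}{2}\right) + 2 \cdot 0}{4} = -5 + \frac{- \frac{5}{2} + 0}{4} = -5 + \frac{1}{4} \left(- \frac{5}{2}\right) = -5 - \frac{5}{8} = - \frac{45}{8} \approx -5.625$)
$N k = \left(- \frac{45}{8}\right) \left(-19\right) = \frac{855}{8}$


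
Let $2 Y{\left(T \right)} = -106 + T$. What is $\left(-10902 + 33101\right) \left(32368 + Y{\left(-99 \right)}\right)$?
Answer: $\frac{1432523669}{2} \approx 7.1626 \cdot 10^{8}$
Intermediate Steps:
$Y{\left(T \right)} = -53 + \frac{T}{2}$ ($Y{\left(T \right)} = \frac{-106 + T}{2} = -53 + \frac{T}{2}$)
$\left(-10902 + 33101\right) \left(32368 + Y{\left(-99 \right)}\right) = \left(-10902 + 33101\right) \left(32368 + \left(-53 + \frac{1}{2} \left(-99\right)\right)\right) = 22199 \left(32368 - \frac{205}{2}\right) = 22199 \cdot \frac{64531}{2} = \frac{1432523669}{2}$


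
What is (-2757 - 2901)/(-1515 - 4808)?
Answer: 5658/6323 ≈ 0.89483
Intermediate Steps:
(-2757 - 2901)/(-1515 - 4808) = -5658/(-6323) = -5658*(-1/6323) = 5658/6323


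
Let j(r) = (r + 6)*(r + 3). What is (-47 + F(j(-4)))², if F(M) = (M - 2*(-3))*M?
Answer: 3025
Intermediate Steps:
j(r) = (3 + r)*(6 + r) (j(r) = (6 + r)*(3 + r) = (3 + r)*(6 + r))
F(M) = M*(6 + M) (F(M) = (M + 6)*M = (6 + M)*M = M*(6 + M))
(-47 + F(j(-4)))² = (-47 + (18 + (-4)² + 9*(-4))*(6 + (18 + (-4)² + 9*(-4))))² = (-47 + (18 + 16 - 36)*(6 + (18 + 16 - 36)))² = (-47 - 2*(6 - 2))² = (-47 - 2*4)² = (-47 - 8)² = (-55)² = 3025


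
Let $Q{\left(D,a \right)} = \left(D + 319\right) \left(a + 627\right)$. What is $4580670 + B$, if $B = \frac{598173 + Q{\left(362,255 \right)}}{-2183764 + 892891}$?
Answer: $\frac{8607077185}{1879} \approx 4.5807 \cdot 10^{6}$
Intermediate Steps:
$Q{\left(D,a \right)} = \left(319 + D\right) \left(627 + a\right)$
$B = - \frac{1745}{1879}$ ($B = \frac{598173 + \left(200013 + 319 \cdot 255 + 627 \cdot 362 + 362 \cdot 255\right)}{-2183764 + 892891} = \frac{598173 + \left(200013 + 81345 + 226974 + 92310\right)}{-1290873} = \left(598173 + 600642\right) \left(- \frac{1}{1290873}\right) = 1198815 \left(- \frac{1}{1290873}\right) = - \frac{1745}{1879} \approx -0.92869$)
$4580670 + B = 4580670 - \frac{1745}{1879} = \frac{8607077185}{1879}$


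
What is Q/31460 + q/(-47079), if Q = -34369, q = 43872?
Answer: -999423757/493701780 ≈ -2.0243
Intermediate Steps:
Q/31460 + q/(-47079) = -34369/31460 + 43872/(-47079) = -34369*1/31460 + 43872*(-1/47079) = -34369/31460 - 14624/15693 = -999423757/493701780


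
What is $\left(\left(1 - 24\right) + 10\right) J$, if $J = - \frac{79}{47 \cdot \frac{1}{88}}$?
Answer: $\frac{90376}{47} \approx 1922.9$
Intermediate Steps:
$J = - \frac{6952}{47}$ ($J = - \frac{79}{47 \cdot \frac{1}{88}} = - \frac{79}{\frac{47}{88}} = \left(-79\right) \frac{88}{47} = - \frac{6952}{47} \approx -147.91$)
$\left(\left(1 - 24\right) + 10\right) J = \left(\left(1 - 24\right) + 10\right) \left(- \frac{6952}{47}\right) = \left(-23 + 10\right) \left(- \frac{6952}{47}\right) = \left(-13\right) \left(- \frac{6952}{47}\right) = \frac{90376}{47}$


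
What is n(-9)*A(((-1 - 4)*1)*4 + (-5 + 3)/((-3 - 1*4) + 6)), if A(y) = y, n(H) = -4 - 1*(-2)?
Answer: 36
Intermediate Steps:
n(H) = -2 (n(H) = -4 + 2 = -2)
n(-9)*A(((-1 - 4)*1)*4 + (-5 + 3)/((-3 - 1*4) + 6)) = -2*(((-1 - 4)*1)*4 + (-5 + 3)/((-3 - 1*4) + 6)) = -2*(-5*1*4 - 2/((-3 - 4) + 6)) = -2*(-5*4 - 2/(-7 + 6)) = -2*(-20 - 2/(-1)) = -2*(-20 - 2*(-1)) = -2*(-20 + 2) = -2*(-18) = 36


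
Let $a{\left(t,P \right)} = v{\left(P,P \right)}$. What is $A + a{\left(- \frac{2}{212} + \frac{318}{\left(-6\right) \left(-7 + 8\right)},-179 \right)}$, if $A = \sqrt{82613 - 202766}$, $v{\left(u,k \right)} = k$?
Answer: $-179 + 11 i \sqrt{993} \approx -179.0 + 346.63 i$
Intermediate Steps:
$a{\left(t,P \right)} = P$
$A = 11 i \sqrt{993}$ ($A = \sqrt{-120153} = 11 i \sqrt{993} \approx 346.63 i$)
$A + a{\left(- \frac{2}{212} + \frac{318}{\left(-6\right) \left(-7 + 8\right)},-179 \right)} = 11 i \sqrt{993} - 179 = -179 + 11 i \sqrt{993}$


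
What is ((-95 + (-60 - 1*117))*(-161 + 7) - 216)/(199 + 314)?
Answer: 41672/513 ≈ 81.232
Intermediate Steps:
((-95 + (-60 - 1*117))*(-161 + 7) - 216)/(199 + 314) = ((-95 + (-60 - 117))*(-154) - 216)/513 = ((-95 - 177)*(-154) - 216)*(1/513) = (-272*(-154) - 216)*(1/513) = (41888 - 216)*(1/513) = 41672*(1/513) = 41672/513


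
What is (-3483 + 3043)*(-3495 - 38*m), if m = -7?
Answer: 1420760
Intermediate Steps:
(-3483 + 3043)*(-3495 - 38*m) = (-3483 + 3043)*(-3495 - 38*(-7)) = -440*(-3495 + 266) = -440*(-3229) = 1420760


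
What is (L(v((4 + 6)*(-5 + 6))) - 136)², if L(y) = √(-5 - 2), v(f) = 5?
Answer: (136 - I*√7)² ≈ 18489.0 - 719.64*I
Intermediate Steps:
L(y) = I*√7 (L(y) = √(-7) = I*√7)
(L(v((4 + 6)*(-5 + 6))) - 136)² = (I*√7 - 136)² = (-136 + I*√7)²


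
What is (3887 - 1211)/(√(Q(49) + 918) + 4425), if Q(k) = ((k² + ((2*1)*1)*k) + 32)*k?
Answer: 2960325/4863922 - 669*√124937/4863922 ≈ 0.56001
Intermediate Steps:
Q(k) = k*(32 + k² + 2*k) (Q(k) = ((k² + (2*1)*k) + 32)*k = ((k² + 2*k) + 32)*k = (32 + k² + 2*k)*k = k*(32 + k² + 2*k))
(3887 - 1211)/(√(Q(49) + 918) + 4425) = (3887 - 1211)/(√(49*(32 + 49² + 2*49) + 918) + 4425) = 2676/(√(49*(32 + 2401 + 98) + 918) + 4425) = 2676/(√(49*2531 + 918) + 4425) = 2676/(√(124019 + 918) + 4425) = 2676/(√124937 + 4425) = 2676/(4425 + √124937)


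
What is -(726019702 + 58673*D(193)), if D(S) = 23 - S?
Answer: -716045292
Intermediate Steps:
-(726019702 + 58673*D(193)) = -(727369181 - 11323889) = -58673/(1/(12374 + (23 - 193))) = -58673/(1/(12374 - 170)) = -58673/(1/12204) = -58673/1/12204 = -58673*12204 = -716045292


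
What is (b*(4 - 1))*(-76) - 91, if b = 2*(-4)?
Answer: 1733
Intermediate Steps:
b = -8
(b*(4 - 1))*(-76) - 91 = -8*(4 - 1)*(-76) - 91 = -8*3*(-76) - 91 = -24*(-76) - 91 = 1824 - 91 = 1733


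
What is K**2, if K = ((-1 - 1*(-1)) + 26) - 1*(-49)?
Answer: 5625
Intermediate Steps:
K = 75 (K = ((-1 + 1) + 26) + 49 = (0 + 26) + 49 = 26 + 49 = 75)
K**2 = 75**2 = 5625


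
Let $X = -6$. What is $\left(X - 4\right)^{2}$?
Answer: $100$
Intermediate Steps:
$\left(X - 4\right)^{2} = \left(-6 - 4\right)^{2} = \left(-10\right)^{2} = 100$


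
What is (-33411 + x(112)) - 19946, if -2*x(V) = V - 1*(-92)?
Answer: -53459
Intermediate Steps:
x(V) = -46 - V/2 (x(V) = -(V - 1*(-92))/2 = -(V + 92)/2 = -(92 + V)/2 = -46 - V/2)
(-33411 + x(112)) - 19946 = (-33411 + (-46 - ½*112)) - 19946 = (-33411 + (-46 - 56)) - 19946 = (-33411 - 102) - 19946 = -33513 - 19946 = -53459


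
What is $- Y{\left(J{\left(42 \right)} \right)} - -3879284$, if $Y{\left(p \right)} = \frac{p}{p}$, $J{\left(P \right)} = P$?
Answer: $3879283$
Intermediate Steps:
$Y{\left(p \right)} = 1$
$- Y{\left(J{\left(42 \right)} \right)} - -3879284 = \left(-1\right) 1 - -3879284 = -1 + 3879284 = 3879283$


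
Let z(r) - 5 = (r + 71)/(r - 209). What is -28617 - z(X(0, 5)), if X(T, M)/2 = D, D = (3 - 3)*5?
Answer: -5981927/209 ≈ -28622.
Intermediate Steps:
D = 0 (D = 0*5 = 0)
X(T, M) = 0 (X(T, M) = 2*0 = 0)
z(r) = 5 + (71 + r)/(-209 + r) (z(r) = 5 + (r + 71)/(r - 209) = 5 + (71 + r)/(-209 + r))
-28617 - z(X(0, 5)) = -28617 - 2*(-487 + 3*0)/(-209 + 0) = -28617 - 2*(-487 + 0)/(-209) = -28617 - 2*(-1)*(-487)/209 = -28617 - 1*974/209 = -28617 - 974/209 = -5981927/209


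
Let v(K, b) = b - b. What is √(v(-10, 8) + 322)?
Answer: √322 ≈ 17.944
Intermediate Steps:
v(K, b) = 0
√(v(-10, 8) + 322) = √(0 + 322) = √322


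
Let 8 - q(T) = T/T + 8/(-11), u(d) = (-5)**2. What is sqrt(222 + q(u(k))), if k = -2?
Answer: 19*sqrt(77)/11 ≈ 15.157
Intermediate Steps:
u(d) = 25
q(T) = 85/11 (q(T) = 8 - (T/T + 8/(-11)) = 8 - (1 + 8*(-1/11)) = 8 - (1 - 8/11) = 8 - 1*3/11 = 8 - 3/11 = 85/11)
sqrt(222 + q(u(k))) = sqrt(222 + 85/11) = sqrt(2527/11) = 19*sqrt(77)/11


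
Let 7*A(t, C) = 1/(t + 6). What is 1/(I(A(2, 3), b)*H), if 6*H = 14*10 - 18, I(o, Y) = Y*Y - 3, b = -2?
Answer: 3/61 ≈ 0.049180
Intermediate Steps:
A(t, C) = 1/(7*(6 + t)) (A(t, C) = 1/(7*(t + 6)) = 1/(7*(6 + t)))
I(o, Y) = -3 + Y**2 (I(o, Y) = Y**2 - 3 = -3 + Y**2)
H = 61/3 (H = (14*10 - 18)/6 = (140 - 18)/6 = (1/6)*122 = 61/3 ≈ 20.333)
1/(I(A(2, 3), b)*H) = 1/((-3 + (-2)**2)*(61/3)) = 1/((-3 + 4)*(61/3)) = 1/(1*(61/3)) = 1/(61/3) = 3/61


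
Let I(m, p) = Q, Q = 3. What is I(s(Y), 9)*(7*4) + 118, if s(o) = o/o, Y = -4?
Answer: 202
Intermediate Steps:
s(o) = 1
I(m, p) = 3
I(s(Y), 9)*(7*4) + 118 = 3*(7*4) + 118 = 3*28 + 118 = 84 + 118 = 202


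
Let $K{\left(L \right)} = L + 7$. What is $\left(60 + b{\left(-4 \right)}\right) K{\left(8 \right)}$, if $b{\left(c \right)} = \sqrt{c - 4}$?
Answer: $900 + 30 i \sqrt{2} \approx 900.0 + 42.426 i$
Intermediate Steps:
$K{\left(L \right)} = 7 + L$
$b{\left(c \right)} = \sqrt{-4 + c}$
$\left(60 + b{\left(-4 \right)}\right) K{\left(8 \right)} = \left(60 + \sqrt{-4 - 4}\right) \left(7 + 8\right) = \left(60 + \sqrt{-8}\right) 15 = \left(60 + 2 i \sqrt{2}\right) 15 = 900 + 30 i \sqrt{2}$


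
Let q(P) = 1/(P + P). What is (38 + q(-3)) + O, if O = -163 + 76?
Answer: -295/6 ≈ -49.167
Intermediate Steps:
q(P) = 1/(2*P)
O = -87
(38 + q(-3)) + O = (38 + (½)/(-3)) - 87 = (38 + (½)*(-⅓)) - 87 = (38 - ⅙) - 87 = 227/6 - 87 = -295/6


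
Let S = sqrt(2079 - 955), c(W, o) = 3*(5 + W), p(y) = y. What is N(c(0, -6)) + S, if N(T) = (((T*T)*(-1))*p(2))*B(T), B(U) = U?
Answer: -6750 + 2*sqrt(281) ≈ -6716.5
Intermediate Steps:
c(W, o) = 15 + 3*W
N(T) = -2*T**3 (N(T) = (((T*T)*(-1))*2)*T = ((T**2*(-1))*2)*T = (-T**2*2)*T = (-2*T**2)*T = -2*T**3)
S = 2*sqrt(281) (S = sqrt(1124) = 2*sqrt(281) ≈ 33.526)
N(c(0, -6)) + S = -2*(15 + 3*0)**3 + 2*sqrt(281) = -2*(15 + 0)**3 + 2*sqrt(281) = -2*15**3 + 2*sqrt(281) = -2*3375 + 2*sqrt(281) = -6750 + 2*sqrt(281)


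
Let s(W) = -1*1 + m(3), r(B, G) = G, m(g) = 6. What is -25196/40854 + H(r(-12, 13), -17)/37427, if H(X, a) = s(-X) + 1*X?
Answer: -471137660/764521329 ≈ -0.61625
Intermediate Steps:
s(W) = 5 (s(W) = -1*1 + 6 = -1 + 6 = 5)
H(X, a) = 5 + X (H(X, a) = 5 + 1*X = 5 + X)
-25196/40854 + H(r(-12, 13), -17)/37427 = -25196/40854 + (5 + 13)/37427 = -25196*1/40854 + 18*(1/37427) = -12598/20427 + 18/37427 = -471137660/764521329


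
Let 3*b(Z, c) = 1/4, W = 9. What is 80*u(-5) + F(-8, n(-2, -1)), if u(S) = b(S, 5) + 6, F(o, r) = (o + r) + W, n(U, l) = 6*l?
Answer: 1445/3 ≈ 481.67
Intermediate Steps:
b(Z, c) = 1/12 (b(Z, c) = (⅓)/4 = (⅓)*(¼) = 1/12)
F(o, r) = 9 + o + r (F(o, r) = (o + r) + 9 = 9 + o + r)
u(S) = 73/12 (u(S) = 1/12 + 6 = 73/12)
80*u(-5) + F(-8, n(-2, -1)) = 80*(73/12) + (9 - 8 + 6*(-1)) = 1460/3 + (9 - 8 - 6) = 1460/3 - 5 = 1445/3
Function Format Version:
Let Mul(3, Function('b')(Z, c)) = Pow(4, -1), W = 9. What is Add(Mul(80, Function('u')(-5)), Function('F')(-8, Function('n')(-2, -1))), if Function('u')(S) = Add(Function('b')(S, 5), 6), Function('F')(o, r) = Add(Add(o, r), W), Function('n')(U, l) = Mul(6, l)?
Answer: Rational(1445, 3) ≈ 481.67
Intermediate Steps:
Function('b')(Z, c) = Rational(1, 12) (Function('b')(Z, c) = Mul(Rational(1, 3), Pow(4, -1)) = Mul(Rational(1, 3), Rational(1, 4)) = Rational(1, 12))
Function('F')(o, r) = Add(9, o, r) (Function('F')(o, r) = Add(Add(o, r), 9) = Add(9, o, r))
Function('u')(S) = Rational(73, 12) (Function('u')(S) = Add(Rational(1, 12), 6) = Rational(73, 12))
Add(Mul(80, Function('u')(-5)), Function('F')(-8, Function('n')(-2, -1))) = Add(Mul(80, Rational(73, 12)), Add(9, -8, Mul(6, -1))) = Add(Rational(1460, 3), Add(9, -8, -6)) = Add(Rational(1460, 3), -5) = Rational(1445, 3)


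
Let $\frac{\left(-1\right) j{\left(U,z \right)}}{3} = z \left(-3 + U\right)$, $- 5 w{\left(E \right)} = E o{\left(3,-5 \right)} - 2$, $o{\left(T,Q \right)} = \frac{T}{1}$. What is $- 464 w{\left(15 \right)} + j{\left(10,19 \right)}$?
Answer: $\frac{17957}{5} \approx 3591.4$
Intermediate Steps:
$o{\left(T,Q \right)} = T$ ($o{\left(T,Q \right)} = T 1 = T$)
$w{\left(E \right)} = \frac{2}{5} - \frac{3 E}{5}$ ($w{\left(E \right)} = - \frac{E 3 - 2}{5} = - \frac{3 E - 2}{5} = - \frac{-2 + 3 E}{5} = \frac{2}{5} - \frac{3 E}{5}$)
$j{\left(U,z \right)} = - 3 z \left(-3 + U\right)$
$- 464 w{\left(15 \right)} + j{\left(10,19 \right)} = - 464 \left(\frac{2}{5} - 9\right) + 3 \cdot 19 \left(3 - 10\right) = \left(-464\right) \left(- \frac{43}{5}\right) + 3 \cdot 19 \left(-7\right) = \frac{19952}{5} - 399 = \frac{17957}{5}$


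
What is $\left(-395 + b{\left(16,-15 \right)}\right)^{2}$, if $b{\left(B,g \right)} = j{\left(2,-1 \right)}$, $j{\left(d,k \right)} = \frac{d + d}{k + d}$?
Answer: $152881$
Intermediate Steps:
$j{\left(d,k \right)} = \frac{2 d}{d + k}$
$b{\left(B,g \right)} = 4$ ($b{\left(B,g \right)} = 2 \cdot 2 \frac{1}{2 - 1} = 2 \cdot 2 \cdot 1^{-1} = 2 \cdot 2 \cdot 1 = 4$)
$\left(-395 + b{\left(16,-15 \right)}\right)^{2} = \left(-395 + 4\right)^{2} = \left(-391\right)^{2} = 152881$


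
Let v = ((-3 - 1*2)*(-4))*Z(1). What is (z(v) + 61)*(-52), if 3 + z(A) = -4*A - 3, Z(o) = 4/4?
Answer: 1300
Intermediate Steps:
Z(o) = 1 (Z(o) = 4*(¼) = 1)
v = 20 (v = ((-3 - 1*2)*(-4))*1 = ((-3 - 2)*(-4))*1 = -5*(-4)*1 = 20*1 = 20)
z(A) = -6 - 4*A (z(A) = -3 + (-4*A - 3) = -3 + (-3 - 4*A) = -6 - 4*A)
(z(v) + 61)*(-52) = ((-6 - 4*20) + 61)*(-52) = ((-6 - 80) + 61)*(-52) = (-86 + 61)*(-52) = -25*(-52) = 1300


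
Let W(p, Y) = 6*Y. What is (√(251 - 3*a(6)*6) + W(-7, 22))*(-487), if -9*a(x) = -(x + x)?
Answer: -64284 - 487*√227 ≈ -71621.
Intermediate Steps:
a(x) = 2*x/9 (a(x) = -(-1)*(x + x)/9 = -(-1)*2*x/9 = -(-2)*x/9 = 2*x/9)
(√(251 - 3*a(6)*6) + W(-7, 22))*(-487) = (√(251 - 2*6/3*6) + 6*22)*(-487) = (√(251 - 3*4/3*6) + 132)*(-487) = (√(251 - 4*6) + 132)*(-487) = (√(251 - 24) + 132)*(-487) = (√227 + 132)*(-487) = (132 + √227)*(-487) = -64284 - 487*√227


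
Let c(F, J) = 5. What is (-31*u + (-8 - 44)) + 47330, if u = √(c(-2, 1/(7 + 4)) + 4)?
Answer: 47185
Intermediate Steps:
u = 3 (u = √(5 + 4) = √9 = 3)
(-31*u + (-8 - 44)) + 47330 = (-31*3 + (-8 - 44)) + 47330 = (-93 - 52) + 47330 = -145 + 47330 = 47185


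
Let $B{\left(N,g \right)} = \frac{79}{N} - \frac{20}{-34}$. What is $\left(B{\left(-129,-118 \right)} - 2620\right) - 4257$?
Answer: $- \frac{15081314}{2193} \approx -6877.0$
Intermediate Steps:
$B{\left(N,g \right)} = \frac{10}{17} + \frac{79}{N}$ ($B{\left(N,g \right)} = \frac{79}{N} - - \frac{10}{17} = \frac{79}{N} + \frac{10}{17} = \frac{10}{17} + \frac{79}{N}$)
$\left(B{\left(-129,-118 \right)} - 2620\right) - 4257 = \left(\left(\frac{10}{17} + \frac{79}{-129}\right) - 2620\right) - 4257 = \left(\left(\frac{10}{17} + 79 \left(- \frac{1}{129}\right)\right) - 2620\right) - 4257 = \left(\left(\frac{10}{17} - \frac{79}{129}\right) - 2620\right) - 4257 = \left(- \frac{53}{2193} - 2620\right) - 4257 = - \frac{5745713}{2193} - 4257 = - \frac{15081314}{2193}$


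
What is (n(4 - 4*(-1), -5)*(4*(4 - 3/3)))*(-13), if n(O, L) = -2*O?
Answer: 2496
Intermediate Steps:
(n(4 - 4*(-1), -5)*(4*(4 - 3/3)))*(-13) = ((-2*(4 - 4*(-1)))*(4*(4 - 3/3)))*(-13) = ((-2*(4 + 4))*(4*(4 - 3*⅓)))*(-13) = ((-2*8)*(4*(4 - 1)))*(-13) = -64*3*(-13) = -16*12*(-13) = -192*(-13) = 2496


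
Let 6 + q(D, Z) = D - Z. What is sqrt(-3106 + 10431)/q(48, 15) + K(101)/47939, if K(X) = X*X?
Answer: 10201/47939 + 5*sqrt(293)/27 ≈ 3.3827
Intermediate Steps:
K(X) = X**2
q(D, Z) = -6 + D - Z (q(D, Z) = -6 + (D - Z) = -6 + D - Z)
sqrt(-3106 + 10431)/q(48, 15) + K(101)/47939 = sqrt(-3106 + 10431)/(-6 + 48 - 1*15) + 101**2/47939 = sqrt(7325)/(-6 + 48 - 15) + 10201*(1/47939) = (5*sqrt(293))/27 + 10201/47939 = (5*sqrt(293))*(1/27) + 10201/47939 = 5*sqrt(293)/27 + 10201/47939 = 10201/47939 + 5*sqrt(293)/27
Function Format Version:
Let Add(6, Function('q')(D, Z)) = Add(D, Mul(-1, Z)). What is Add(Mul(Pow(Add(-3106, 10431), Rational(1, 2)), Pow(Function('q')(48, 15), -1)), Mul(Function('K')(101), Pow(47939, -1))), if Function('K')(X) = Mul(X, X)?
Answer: Add(Rational(10201, 47939), Mul(Rational(5, 27), Pow(293, Rational(1, 2)))) ≈ 3.3827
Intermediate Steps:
Function('K')(X) = Pow(X, 2)
Function('q')(D, Z) = Add(-6, D, Mul(-1, Z)) (Function('q')(D, Z) = Add(-6, Add(D, Mul(-1, Z))) = Add(-6, D, Mul(-1, Z)))
Add(Mul(Pow(Add(-3106, 10431), Rational(1, 2)), Pow(Function('q')(48, 15), -1)), Mul(Function('K')(101), Pow(47939, -1))) = Add(Mul(Pow(Add(-3106, 10431), Rational(1, 2)), Pow(Add(-6, 48, Mul(-1, 15)), -1)), Mul(Pow(101, 2), Pow(47939, -1))) = Add(Mul(Pow(7325, Rational(1, 2)), Pow(Add(-6, 48, -15), -1)), Mul(10201, Rational(1, 47939))) = Add(Mul(Mul(5, Pow(293, Rational(1, 2))), Pow(27, -1)), Rational(10201, 47939)) = Add(Mul(Mul(5, Pow(293, Rational(1, 2))), Rational(1, 27)), Rational(10201, 47939)) = Add(Mul(Rational(5, 27), Pow(293, Rational(1, 2))), Rational(10201, 47939)) = Add(Rational(10201, 47939), Mul(Rational(5, 27), Pow(293, Rational(1, 2))))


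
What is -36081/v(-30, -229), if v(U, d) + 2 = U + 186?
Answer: -36081/154 ≈ -234.29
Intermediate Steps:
v(U, d) = 184 + U (v(U, d) = -2 + (U + 186) = -2 + (186 + U) = 184 + U)
-36081/v(-30, -229) = -36081/(184 - 30) = -36081/154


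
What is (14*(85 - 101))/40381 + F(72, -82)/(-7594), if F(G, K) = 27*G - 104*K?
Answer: -212285444/153326657 ≈ -1.3845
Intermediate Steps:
F(G, K) = -104*K + 27*G
(14*(85 - 101))/40381 + F(72, -82)/(-7594) = (14*(85 - 101))/40381 + (-104*(-82) + 27*72)/(-7594) = (14*(-16))*(1/40381) + (8528 + 1944)*(-1/7594) = -224*1/40381 + 10472*(-1/7594) = -224/40381 - 5236/3797 = -212285444/153326657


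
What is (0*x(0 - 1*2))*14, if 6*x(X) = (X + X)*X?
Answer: 0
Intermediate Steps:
x(X) = X²/3 (x(X) = ((X + X)*X)/6 = ((2*X)*X)/6 = (2*X²)/6 = X²/3)
(0*x(0 - 1*2))*14 = (0*((0 - 1*2)²/3))*14 = (0*((0 - 2)²/3))*14 = (0*((⅓)*(-2)²))*14 = (0*((⅓)*4))*14 = (0*(4/3))*14 = 0*14 = 0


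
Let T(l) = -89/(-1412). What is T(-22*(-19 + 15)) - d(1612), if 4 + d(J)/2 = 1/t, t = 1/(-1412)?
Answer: 3998873/1412 ≈ 2832.1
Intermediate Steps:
t = -1/1412 ≈ -0.00070821
d(J) = -2832 (d(J) = -8 + 2/(-1/1412) = -8 + 2*(-1412) = -8 - 2824 = -2832)
T(l) = 89/1412 (T(l) = -89*(-1/1412) = 89/1412)
T(-22*(-19 + 15)) - d(1612) = 89/1412 - 1*(-2832) = 89/1412 + 2832 = 3998873/1412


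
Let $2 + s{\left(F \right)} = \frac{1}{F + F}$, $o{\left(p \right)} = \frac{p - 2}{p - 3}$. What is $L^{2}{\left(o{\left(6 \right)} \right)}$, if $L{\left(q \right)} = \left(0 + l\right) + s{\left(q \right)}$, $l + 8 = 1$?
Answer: $\frac{4761}{64} \approx 74.391$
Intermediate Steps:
$o{\left(p \right)} = \frac{-2 + p}{-3 + p}$
$l = -7$ ($l = -8 + 1 = -7$)
$s{\left(F \right)} = -2 + \frac{1}{2 F}$ ($s{\left(F \right)} = -2 + \frac{1}{F + F} = -2 + \frac{1}{2 F}$)
$L{\left(q \right)} = -9 + \frac{1}{2 q}$ ($L{\left(q \right)} = \left(0 - 7\right) - \left(2 - \frac{1}{2 q}\right) = -7 - \left(2 - \frac{1}{2 q}\right) = -9 + \frac{1}{2 q}$)
$L^{2}{\left(o{\left(6 \right)} \right)} = \left(-9 + \frac{1}{2 \frac{-2 + 6}{-3 + 6}}\right)^{2} = \left(-9 + \frac{1}{2 \cdot \frac{1}{3} \cdot 4}\right)^{2} = \left(-9 + \frac{1}{2 \cdot \frac{4}{3}}\right)^{2} = \left(-9 + \frac{1}{2} \cdot \frac{3}{4}\right)^{2} = \left(-9 + \frac{3}{8}\right)^{2} = \left(- \frac{69}{8}\right)^{2} = \frac{4761}{64}$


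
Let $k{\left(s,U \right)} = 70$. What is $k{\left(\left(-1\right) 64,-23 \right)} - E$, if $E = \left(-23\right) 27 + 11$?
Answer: $680$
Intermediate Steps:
$E = -610$ ($E = -621 + 11 = -610$)
$k{\left(\left(-1\right) 64,-23 \right)} - E = 70 - -610 = 70 + 610 = 680$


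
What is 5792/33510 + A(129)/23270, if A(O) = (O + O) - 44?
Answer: 7097549/38988885 ≈ 0.18204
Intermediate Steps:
A(O) = -44 + 2*O (A(O) = 2*O - 44 = -44 + 2*O)
5792/33510 + A(129)/23270 = 5792/33510 + (-44 + 2*129)/23270 = 5792*(1/33510) + (-44 + 258)*(1/23270) = 2896/16755 + 214*(1/23270) = 2896/16755 + 107/11635 = 7097549/38988885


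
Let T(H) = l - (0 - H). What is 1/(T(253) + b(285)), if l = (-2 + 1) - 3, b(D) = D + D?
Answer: 1/819 ≈ 0.0012210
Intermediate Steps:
b(D) = 2*D
l = -4 (l = -1 - 3 = -4)
T(H) = -4 + H (T(H) = -4 - (0 - H) = -4 - (-1)*H = -4 + H)
1/(T(253) + b(285)) = 1/((-4 + 253) + 2*285) = 1/(249 + 570) = 1/819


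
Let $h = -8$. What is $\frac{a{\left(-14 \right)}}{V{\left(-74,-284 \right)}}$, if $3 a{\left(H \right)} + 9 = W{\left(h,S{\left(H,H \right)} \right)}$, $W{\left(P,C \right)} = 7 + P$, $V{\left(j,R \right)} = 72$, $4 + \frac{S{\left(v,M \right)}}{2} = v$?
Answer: $- \frac{5}{108} \approx -0.046296$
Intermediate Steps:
$S{\left(v,M \right)} = -8 + 2 v$
$a{\left(H \right)} = - \frac{10}{3}$ ($a{\left(H \right)} = -3 + \frac{7 - 8}{3} = -3 + \frac{1}{3} \left(-1\right) = -3 - \frac{1}{3} = - \frac{10}{3}$)
$\frac{a{\left(-14 \right)}}{V{\left(-74,-284 \right)}} = - \frac{10}{3 \cdot 72} = \left(- \frac{10}{3}\right) \frac{1}{72} = - \frac{5}{108}$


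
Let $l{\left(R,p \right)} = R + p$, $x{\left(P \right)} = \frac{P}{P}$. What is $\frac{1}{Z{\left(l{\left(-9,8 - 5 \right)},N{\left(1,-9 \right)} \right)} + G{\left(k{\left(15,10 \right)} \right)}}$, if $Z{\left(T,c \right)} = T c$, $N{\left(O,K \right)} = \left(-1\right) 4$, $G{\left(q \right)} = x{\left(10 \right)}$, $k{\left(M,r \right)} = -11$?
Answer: $\frac{1}{25} \approx 0.04$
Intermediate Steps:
$x{\left(P \right)} = 1$
$G{\left(q \right)} = 1$
$N{\left(O,K \right)} = -4$
$\frac{1}{Z{\left(l{\left(-9,8 - 5 \right)},N{\left(1,-9 \right)} \right)} + G{\left(k{\left(15,10 \right)} \right)}} = \frac{1}{\left(-9 + \left(8 - 5\right)\right) \left(-4\right) + 1} = \frac{1}{\left(-9 + 3\right) \left(-4\right) + 1} = \frac{1}{\left(-6\right) \left(-4\right) + 1} = \frac{1}{24 + 1} = \frac{1}{25}$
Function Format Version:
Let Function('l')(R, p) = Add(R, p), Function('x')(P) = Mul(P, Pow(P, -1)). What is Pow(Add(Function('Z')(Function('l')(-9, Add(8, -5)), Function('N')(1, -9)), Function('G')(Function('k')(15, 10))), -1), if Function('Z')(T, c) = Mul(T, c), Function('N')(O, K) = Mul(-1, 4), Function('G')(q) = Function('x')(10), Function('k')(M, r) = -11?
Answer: Rational(1, 25) ≈ 0.040000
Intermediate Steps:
Function('x')(P) = 1
Function('G')(q) = 1
Function('N')(O, K) = -4
Pow(Add(Function('Z')(Function('l')(-9, Add(8, -5)), Function('N')(1, -9)), Function('G')(Function('k')(15, 10))), -1) = Pow(Add(Mul(Add(-9, Add(8, -5)), -4), 1), -1) = Pow(Add(Mul(Add(-9, 3), -4), 1), -1) = Pow(Add(Mul(-6, -4), 1), -1) = Pow(Add(24, 1), -1) = Pow(25, -1) = Rational(1, 25)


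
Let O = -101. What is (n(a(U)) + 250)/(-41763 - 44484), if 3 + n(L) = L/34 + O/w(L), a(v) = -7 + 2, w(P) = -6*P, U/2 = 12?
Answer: -62089/21992985 ≈ -0.0028231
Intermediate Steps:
U = 24 (U = 2*12 = 24)
a(v) = -5
n(L) = -3 + L/34 + 101/(6*L) (n(L) = -3 + (L/34 - 101*(-1/(6*L))) = -3 + (L*(1/34) - (-101)/(6*L)) = -3 + (L/34 + 101/(6*L)) = -3 + L/34 + 101/(6*L))
(n(a(U)) + 250)/(-41763 - 44484) = ((-3 + (1/34)*(-5) + (101/6)/(-5)) + 250)/(-41763 - 44484) = ((-3 - 5/34 + (101/6)*(-1/5)) + 250)/(-86247) = ((-3 - 5/34 - 101/30) + 250)*(-1/86247) = (-1661/255 + 250)*(-1/86247) = (62089/255)*(-1/86247) = -62089/21992985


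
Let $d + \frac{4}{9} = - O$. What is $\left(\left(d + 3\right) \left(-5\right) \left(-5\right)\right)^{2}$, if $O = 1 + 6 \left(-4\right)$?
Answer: $\frac{33062500}{81} \approx 4.0818 \cdot 10^{5}$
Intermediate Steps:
$O = -23$ ($O = 1 - 24 = -23$)
$d = \frac{203}{9}$ ($d = - \frac{4}{9} - -23 = - \frac{4}{9} + 23 = \frac{203}{9} \approx 22.556$)
$\left(\left(d + 3\right) \left(-5\right) \left(-5\right)\right)^{2} = \left(\left(\frac{203}{9} + 3\right) \left(-5\right) \left(-5\right)\right)^{2} = \left(\frac{230}{9} \left(-5\right) \left(-5\right)\right)^{2} = \left(\left(- \frac{1150}{9}\right) \left(-5\right)\right)^{2} = \left(\frac{5750}{9}\right)^{2} = \frac{33062500}{81}$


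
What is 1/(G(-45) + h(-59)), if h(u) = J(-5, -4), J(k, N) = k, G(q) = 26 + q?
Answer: -1/24 ≈ -0.041667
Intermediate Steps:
h(u) = -5
1/(G(-45) + h(-59)) = 1/((26 - 45) - 5) = 1/(-19 - 5) = 1/(-24) = -1/24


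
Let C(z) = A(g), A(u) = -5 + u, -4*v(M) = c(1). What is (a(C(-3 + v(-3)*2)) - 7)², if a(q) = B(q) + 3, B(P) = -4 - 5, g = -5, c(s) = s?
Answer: 169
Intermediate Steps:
v(M) = -¼ (v(M) = -¼*1 = -¼)
B(P) = -9
C(z) = -10 (C(z) = -5 - 5 = -10)
a(q) = -6 (a(q) = -9 + 3 = -6)
(a(C(-3 + v(-3)*2)) - 7)² = (-6 - 7)² = (-13)² = 169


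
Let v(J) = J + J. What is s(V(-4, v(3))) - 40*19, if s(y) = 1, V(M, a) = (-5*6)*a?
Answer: -759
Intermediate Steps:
v(J) = 2*J
V(M, a) = -30*a
s(V(-4, v(3))) - 40*19 = 1 - 40*19 = 1 - 760 = -759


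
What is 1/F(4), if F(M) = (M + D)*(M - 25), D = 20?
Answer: -1/504 ≈ -0.0019841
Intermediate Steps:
F(M) = (-25 + M)*(20 + M) (F(M) = (M + 20)*(M - 25) = (20 + M)*(-25 + M) = (-25 + M)*(20 + M))
1/F(4) = 1/(-500 + 4² - 5*4) = 1/(-500 + 16 - 20) = 1/(-504) = -1/504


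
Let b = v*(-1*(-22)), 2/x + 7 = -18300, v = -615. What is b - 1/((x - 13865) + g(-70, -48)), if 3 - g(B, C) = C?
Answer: -3421640918693/252892900 ≈ -13530.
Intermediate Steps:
g(B, C) = 3 - C
x = -2/18307 (x = 2/(-7 - 18300) = 2/(-18307) = 2*(-1/18307) = -2/18307 ≈ -0.00010925)
b = -13530 (b = -(-615)*(-22) = -615*22 = -13530)
b - 1/((x - 13865) + g(-70, -48)) = -13530 - 1/((-2/18307 - 13865) + (3 - 1*(-48))) = -13530 - 1/(-253826557/18307 + (3 + 48)) = -13530 - 1/(-253826557/18307 + 51) = -13530 - 1/(-252892900/18307) = -13530 - 1*(-18307/252892900) = -13530 + 18307/252892900 = -3421640918693/252892900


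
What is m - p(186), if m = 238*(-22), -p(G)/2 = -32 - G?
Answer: -5672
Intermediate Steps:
p(G) = 64 + 2*G (p(G) = -2*(-32 - G) = 64 + 2*G)
m = -5236
m - p(186) = -5236 - (64 + 2*186) = -5236 - (64 + 372) = -5236 - 1*436 = -5236 - 436 = -5672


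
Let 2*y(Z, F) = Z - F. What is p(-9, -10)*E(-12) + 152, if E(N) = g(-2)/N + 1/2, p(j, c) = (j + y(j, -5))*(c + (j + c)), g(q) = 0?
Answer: 623/2 ≈ 311.50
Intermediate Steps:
y(Z, F) = Z/2 - F/2 (y(Z, F) = (Z - F)/2 = Z/2 - F/2)
p(j, c) = (5/2 + 3*j/2)*(j + 2*c) (p(j, c) = (j + (j/2 - ½*(-5)))*(c + (j + c)) = (j + (j/2 + 5/2))*(c + (c + j)) = (j + (5/2 + j/2))*(j + 2*c) = (5/2 + 3*j/2)*(j + 2*c))
E(N) = ½ (E(N) = 0/N + 1/2 = 0 + 1*(½) = 0 + ½ = ½)
p(-9, -10)*E(-12) + 152 = (5*(-10) + (3/2)*(-9)² + (5/2)*(-9) + 3*(-10)*(-9))*(½) + 152 = (-50 + (3/2)*81 - 45/2 + 270)*(½) + 152 = (-50 + 243/2 - 45/2 + 270)*(½) + 152 = 319*(½) + 152 = 319/2 + 152 = 623/2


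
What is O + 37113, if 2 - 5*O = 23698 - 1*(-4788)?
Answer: 157081/5 ≈ 31416.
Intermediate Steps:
O = -28484/5 (O = 2/5 - (23698 - 1*(-4788))/5 = 2/5 - (23698 + 4788)/5 = 2/5 - 1/5*28486 = 2/5 - 28486/5 = -28484/5 ≈ -5696.8)
O + 37113 = -28484/5 + 37113 = 157081/5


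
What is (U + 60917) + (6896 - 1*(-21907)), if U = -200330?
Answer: -110610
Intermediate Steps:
(U + 60917) + (6896 - 1*(-21907)) = (-200330 + 60917) + (6896 - 1*(-21907)) = -139413 + (6896 + 21907) = -139413 + 28803 = -110610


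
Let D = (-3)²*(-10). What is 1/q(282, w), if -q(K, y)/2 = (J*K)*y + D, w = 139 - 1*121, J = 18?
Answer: -1/182556 ≈ -5.4778e-6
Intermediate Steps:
w = 18 (w = 139 - 121 = 18)
D = -90 (D = 9*(-10) = -90)
q(K, y) = 180 - 36*K*y (q(K, y) = -2*((18*K)*y - 90) = -2*(18*K*y - 90) = -2*(-90 + 18*K*y) = 180 - 36*K*y)
1/q(282, w) = 1/(180 - 36*282*18) = 1/(180 - 182736) = 1/(-182556) = -1/182556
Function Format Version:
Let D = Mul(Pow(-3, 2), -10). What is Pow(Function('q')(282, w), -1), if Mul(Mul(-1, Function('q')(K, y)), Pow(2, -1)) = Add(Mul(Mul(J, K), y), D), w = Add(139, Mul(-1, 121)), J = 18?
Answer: Rational(-1, 182556) ≈ -5.4778e-6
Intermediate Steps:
w = 18 (w = Add(139, -121) = 18)
D = -90 (D = Mul(9, -10) = -90)
Function('q')(K, y) = Add(180, Mul(-36, K, y)) (Function('q')(K, y) = Mul(-2, Add(Mul(Mul(18, K), y), -90)) = Mul(-2, Add(Mul(18, K, y), -90)) = Mul(-2, Add(-90, Mul(18, K, y))) = Add(180, Mul(-36, K, y)))
Pow(Function('q')(282, w), -1) = Pow(Add(180, Mul(-36, 282, 18)), -1) = Pow(Add(180, -182736), -1) = Pow(-182556, -1) = Rational(-1, 182556)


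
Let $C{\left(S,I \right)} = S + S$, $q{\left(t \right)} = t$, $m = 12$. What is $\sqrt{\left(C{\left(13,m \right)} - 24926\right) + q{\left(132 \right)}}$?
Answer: $24 i \sqrt{43} \approx 157.38 i$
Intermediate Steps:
$C{\left(S,I \right)} = 2 S$
$\sqrt{\left(C{\left(13,m \right)} - 24926\right) + q{\left(132 \right)}} = \sqrt{\left(2 \cdot 13 - 24926\right) + 132} = \sqrt{\left(26 - 24926\right) + 132} = \sqrt{-24900 + 132} = \sqrt{-24768} = 24 i \sqrt{43}$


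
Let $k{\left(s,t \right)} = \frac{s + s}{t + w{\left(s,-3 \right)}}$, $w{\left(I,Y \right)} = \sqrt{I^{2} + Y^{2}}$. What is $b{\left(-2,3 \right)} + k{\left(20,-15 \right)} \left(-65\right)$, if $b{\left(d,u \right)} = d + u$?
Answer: $- \frac{4852}{23} - \frac{325 \sqrt{409}}{23} \approx -496.73$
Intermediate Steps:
$k{\left(s,t \right)} = \frac{2 s}{t + \sqrt{9 + s^{2}}}$ ($k{\left(s,t \right)} = \frac{s + s}{t + \sqrt{s^{2} + \left(-3\right)^{2}}} = \frac{2 s}{t + \sqrt{s^{2} + 9}} = \frac{2 s}{t + \sqrt{9 + s^{2}}}$)
$b{\left(-2,3 \right)} + k{\left(20,-15 \right)} \left(-65\right) = \left(-2 + 3\right) + 2 \cdot 20 \frac{1}{-15 + \sqrt{9 + 20^{2}}} \left(-65\right) = 1 + 2 \cdot 20 \frac{1}{-15 + \sqrt{9 + 400}} \left(-65\right) = 1 + 2 \cdot 20 \frac{1}{-15 + \sqrt{409}} \left(-65\right) = 1 + \frac{40}{-15 + \sqrt{409}} \left(-65\right) = 1 - \frac{2600}{-15 + \sqrt{409}}$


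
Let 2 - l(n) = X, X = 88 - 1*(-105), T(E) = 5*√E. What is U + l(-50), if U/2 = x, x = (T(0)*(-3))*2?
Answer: -191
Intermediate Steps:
X = 193 (X = 88 + 105 = 193)
l(n) = -191 (l(n) = 2 - 1*193 = 2 - 193 = -191)
x = 0 (x = ((5*√0)*(-3))*2 = ((5*0)*(-3))*2 = (0*(-3))*2 = 0*2 = 0)
U = 0 (U = 2*0 = 0)
U + l(-50) = 0 - 191 = -191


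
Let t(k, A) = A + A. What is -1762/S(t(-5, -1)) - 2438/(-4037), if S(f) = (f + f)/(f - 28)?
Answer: -53346517/4037 ≈ -13214.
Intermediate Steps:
t(k, A) = 2*A
S(f) = 2*f/(-28 + f) (S(f) = (2*f)/(-28 + f) = 2*f/(-28 + f))
-1762/S(t(-5, -1)) - 2438/(-4037) = -1762/(2*(2*(-1))/(-28 + 2*(-1))) - 2438/(-4037) = -1762/(2*(-2)/(-28 - 2)) - 2438*(-1/4037) = -1762/(2*(-2)/(-30)) + 2438/4037 = -1762/(2*(-2)*(-1/30)) + 2438/4037 = -1762/2/15 + 2438/4037 = -1762*15/2 + 2438/4037 = -13215 + 2438/4037 = -53346517/4037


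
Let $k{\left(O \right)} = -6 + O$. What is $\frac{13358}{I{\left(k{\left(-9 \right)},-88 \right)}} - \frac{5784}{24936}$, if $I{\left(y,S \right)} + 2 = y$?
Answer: $- \frac{13883059}{17663} \approx -786.0$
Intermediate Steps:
$I{\left(y,S \right)} = -2 + y$
$\frac{13358}{I{\left(k{\left(-9 \right)},-88 \right)}} - \frac{5784}{24936} = \frac{13358}{-2 - 15} - \frac{5784}{24936} = \frac{13358}{-2 - 15} - \frac{241}{1039} = \frac{13358}{-17} - \frac{241}{1039} = 13358 \left(- \frac{1}{17}\right) - \frac{241}{1039} = - \frac{13358}{17} - \frac{241}{1039} = - \frac{13883059}{17663}$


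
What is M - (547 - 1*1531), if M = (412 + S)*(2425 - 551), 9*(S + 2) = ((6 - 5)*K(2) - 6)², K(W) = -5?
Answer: 7150670/9 ≈ 7.9452e+5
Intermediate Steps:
S = 103/9 (S = -2 + ((6 - 5)*(-5) - 6)²/9 = -2 + (1*(-5) - 6)²/9 = -2 + (-5 - 6)²/9 = -2 + (⅑)*(-11)² = -2 + (⅑)*121 = -2 + 121/9 = 103/9 ≈ 11.444)
M = 7141814/9 (M = (412 + 103/9)*(2425 - 551) = (3811/9)*1874 = 7141814/9 ≈ 7.9354e+5)
M - (547 - 1*1531) = 7141814/9 - (547 - 1*1531) = 7141814/9 - (547 - 1531) = 7141814/9 - 1*(-984) = 7141814/9 + 984 = 7150670/9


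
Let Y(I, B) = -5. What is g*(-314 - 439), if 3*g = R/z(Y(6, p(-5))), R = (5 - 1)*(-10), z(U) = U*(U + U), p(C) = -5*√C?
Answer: 1004/5 ≈ 200.80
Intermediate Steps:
z(U) = 2*U² (z(U) = U*(2*U) = 2*U²)
R = -40 (R = 4*(-10) = -40)
g = -4/15 (g = (-40/(2*(-5)²))/3 = (-40/(2*25))/3 = (-40/50)/3 = (-40*1/50)/3 = (⅓)*(-⅘) = -4/15 ≈ -0.26667)
g*(-314 - 439) = -4*(-314 - 439)/15 = -4/15*(-753) = 1004/5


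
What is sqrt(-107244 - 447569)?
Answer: I*sqrt(554813) ≈ 744.86*I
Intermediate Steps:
sqrt(-107244 - 447569) = sqrt(-554813) = I*sqrt(554813)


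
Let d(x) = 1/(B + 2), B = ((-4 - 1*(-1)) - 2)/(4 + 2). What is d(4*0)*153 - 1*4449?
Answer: -30225/7 ≈ -4317.9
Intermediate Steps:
B = -⅚ (B = ((-4 + 1) - 2)/6 = (-3 - 2)*(⅙) = -5*⅙ = -⅚ ≈ -0.83333)
d(x) = 6/7 (d(x) = 1/(-⅚ + 2) = 1/(7/6) = 6/7)
d(4*0)*153 - 1*4449 = (6/7)*153 - 1*4449 = 918/7 - 4449 = -30225/7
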